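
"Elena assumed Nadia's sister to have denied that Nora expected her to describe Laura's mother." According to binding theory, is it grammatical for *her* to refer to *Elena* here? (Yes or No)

*Elena* is an R-expression; Principle C requires it to be free (not bound by any c-commanding expression).
— her: subject of the clause headed by 'describe'; the pronoun does not c-command the R-expression — coreference allowed.

Yes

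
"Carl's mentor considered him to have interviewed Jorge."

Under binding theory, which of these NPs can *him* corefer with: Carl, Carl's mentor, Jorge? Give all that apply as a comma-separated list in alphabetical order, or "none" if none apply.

*him* is a pronoun; Principle B requires it to be free in its binding domain — the matrix clause.
— Carl: possessor inside the subject DP of the matrix clause; does not c-command the pronoun — Principle B does not apply; allowed.
— Carl's mentor: subject of the matrix clause; c-commands the pronoun within its binding domain — blocked (Principle B).
— Jorge: object of the clause headed by 'interviewed'; is c-commanded by the pronoun; coreference would bind this R-expression — blocked (Principle C).

Carl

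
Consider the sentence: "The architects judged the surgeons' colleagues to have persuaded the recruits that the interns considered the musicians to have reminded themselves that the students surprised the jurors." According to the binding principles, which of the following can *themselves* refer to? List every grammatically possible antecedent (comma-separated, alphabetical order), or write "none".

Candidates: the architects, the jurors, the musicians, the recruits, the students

the musicians

*themselves* is a reflexive; Principle A requires it to be bound within its binding domain — the clause headed by 'reminded'.
— the architects: subject of the matrix clause; c-commands the reflexive but lies outside its binding domain — cannot bind it (Principle A).
— the jurors: object of the clause headed by 'surprised'; does not c-command the reflexive — cannot bind it (Principle A).
— the musicians: subject of the clause headed by 'reminded'; c-commands the reflexive within its binding domain — allowed (Principle A).
— the recruits: object of the clause headed by 'persuaded'; c-commands the reflexive but lies outside its binding domain — cannot bind it (Principle A).
— the students: subject of the clause headed by 'surprised'; does not c-command the reflexive — cannot bind it (Principle A).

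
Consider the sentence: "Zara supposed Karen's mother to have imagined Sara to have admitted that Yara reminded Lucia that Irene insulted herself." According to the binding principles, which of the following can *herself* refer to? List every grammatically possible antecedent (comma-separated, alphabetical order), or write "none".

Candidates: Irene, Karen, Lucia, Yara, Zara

Irene

*herself* is a reflexive; Principle A requires it to be bound within its binding domain — the clause headed by 'insulted'.
— Irene: subject of the clause headed by 'insulted'; c-commands the reflexive within its binding domain — allowed (Principle A).
— Karen: possessor inside the subject DP of the clause headed by 'imagined'; does not c-command the reflexive — cannot bind it (Principle A).
— Lucia: object of the clause headed by 'reminded'; c-commands the reflexive but lies outside its binding domain — cannot bind it (Principle A).
— Yara: subject of the clause headed by 'reminded'; c-commands the reflexive but lies outside its binding domain — cannot bind it (Principle A).
— Zara: subject of the matrix clause; c-commands the reflexive but lies outside its binding domain — cannot bind it (Principle A).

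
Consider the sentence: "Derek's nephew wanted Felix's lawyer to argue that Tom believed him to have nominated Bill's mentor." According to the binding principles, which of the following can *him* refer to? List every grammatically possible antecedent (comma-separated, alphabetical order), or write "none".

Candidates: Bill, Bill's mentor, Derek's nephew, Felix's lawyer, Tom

*him* is a pronoun; Principle B requires it to be free in its binding domain — the clause headed by 'believed'.
— Bill: possessor inside the object DP of the clause headed by 'nominated'; is c-commanded by the pronoun; coreference would bind this R-expression — blocked (Principle C).
— Bill's mentor: object of the clause headed by 'nominated'; is c-commanded by the pronoun; coreference would bind this R-expression — blocked (Principle C).
— Derek's nephew: subject of the matrix clause; c-commands the pronoun but lies outside its binding domain — allowed.
— Felix's lawyer: subject of the clause headed by 'argue'; c-commands the pronoun but lies outside its binding domain — allowed.
— Tom: subject of the clause headed by 'believed'; c-commands the pronoun within its binding domain — blocked (Principle B).

Derek's nephew, Felix's lawyer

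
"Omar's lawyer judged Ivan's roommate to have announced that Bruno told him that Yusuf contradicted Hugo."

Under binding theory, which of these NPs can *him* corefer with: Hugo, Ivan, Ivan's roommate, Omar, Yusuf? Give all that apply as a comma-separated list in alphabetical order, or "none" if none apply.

*him* is a pronoun; Principle B requires it to be free in its binding domain — the clause headed by 'told'.
— Hugo: object of the clause headed by 'contradicted'; is c-commanded by the pronoun; coreference would bind this R-expression — blocked (Principle C).
— Ivan: possessor inside the subject DP of the clause headed by 'announced'; does not c-command the pronoun — Principle B does not apply; allowed.
— Ivan's roommate: subject of the clause headed by 'announced'; c-commands the pronoun but lies outside its binding domain — allowed.
— Omar: possessor inside the subject DP of the matrix clause; does not c-command the pronoun — Principle B does not apply; allowed.
— Yusuf: subject of the clause headed by 'contradicted'; is c-commanded by the pronoun; coreference would bind this R-expression — blocked (Principle C).

Ivan, Ivan's roommate, Omar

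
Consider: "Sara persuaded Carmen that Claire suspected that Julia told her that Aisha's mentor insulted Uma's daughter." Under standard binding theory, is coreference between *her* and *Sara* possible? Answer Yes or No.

Yes

*Sara* is an R-expression; Principle C requires it to be free (not bound by any c-commanding expression).
— her: object of the clause headed by 'told'; the pronoun does not c-command the R-expression — coreference allowed.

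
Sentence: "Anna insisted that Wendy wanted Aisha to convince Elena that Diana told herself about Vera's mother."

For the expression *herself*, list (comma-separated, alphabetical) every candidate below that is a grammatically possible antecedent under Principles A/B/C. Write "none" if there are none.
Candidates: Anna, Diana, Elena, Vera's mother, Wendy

*herself* is a reflexive; Principle A requires it to be bound within its binding domain — the clause headed by 'told'.
— Anna: subject of the matrix clause; c-commands the reflexive but lies outside its binding domain — cannot bind it (Principle A).
— Diana: subject of the clause headed by 'told'; c-commands the reflexive within its binding domain — allowed (Principle A).
— Elena: object of the clause headed by 'convince'; c-commands the reflexive but lies outside its binding domain — cannot bind it (Principle A).
— Vera's mother: second object of the clause headed by 'told'; does not c-command the reflexive — cannot bind it (Principle A).
— Wendy: subject of the clause headed by 'wanted'; c-commands the reflexive but lies outside its binding domain — cannot bind it (Principle A).

Diana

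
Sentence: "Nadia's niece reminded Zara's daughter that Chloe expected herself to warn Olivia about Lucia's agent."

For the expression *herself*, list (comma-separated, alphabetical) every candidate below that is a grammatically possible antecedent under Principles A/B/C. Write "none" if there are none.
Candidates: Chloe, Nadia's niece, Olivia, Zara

*herself* is a reflexive; Principle A requires it to be bound within its binding domain — the clause headed by 'expected'.
— Chloe: subject of the clause headed by 'expected'; c-commands the reflexive within its binding domain — allowed (Principle A).
— Nadia's niece: subject of the matrix clause; c-commands the reflexive but lies outside its binding domain — cannot bind it (Principle A).
— Olivia: object of the clause headed by 'warn'; does not c-command the reflexive — cannot bind it (Principle A).
— Zara: possessor inside the object DP of the matrix clause; does not c-command the reflexive — cannot bind it (Principle A).

Chloe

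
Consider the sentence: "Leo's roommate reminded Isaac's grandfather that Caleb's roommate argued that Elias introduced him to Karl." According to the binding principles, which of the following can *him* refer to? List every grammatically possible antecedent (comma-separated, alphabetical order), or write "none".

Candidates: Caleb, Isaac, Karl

Caleb, Isaac

*him* is a pronoun; Principle B requires it to be free in its binding domain — the clause headed by 'introduced'.
— Caleb: possessor inside the subject DP of the clause headed by 'argued'; does not c-command the pronoun — Principle B does not apply; allowed.
— Isaac: possessor inside the object DP of the matrix clause; does not c-command the pronoun — Principle B does not apply; allowed.
— Karl: second object of the clause headed by 'introduced'; is c-commanded by the pronoun; coreference would bind this R-expression — blocked (Principle C).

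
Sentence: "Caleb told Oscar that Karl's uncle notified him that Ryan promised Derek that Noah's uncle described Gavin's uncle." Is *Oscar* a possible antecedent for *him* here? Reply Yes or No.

*him* is a pronoun; Principle B requires it to be free in its binding domain — the clause headed by 'notified'.
— Oscar: object of the matrix clause; c-commands the pronoun but lies outside its binding domain — allowed.

Yes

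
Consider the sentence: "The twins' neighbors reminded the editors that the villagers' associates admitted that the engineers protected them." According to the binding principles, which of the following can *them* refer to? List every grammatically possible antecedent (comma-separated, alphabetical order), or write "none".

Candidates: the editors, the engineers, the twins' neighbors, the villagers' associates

*them* is a pronoun; Principle B requires it to be free in its binding domain — the clause headed by 'protected'.
— the editors: object of the matrix clause; c-commands the pronoun but lies outside its binding domain — allowed.
— the engineers: subject of the clause headed by 'protected'; c-commands the pronoun within its binding domain — blocked (Principle B).
— the twins' neighbors: subject of the matrix clause; c-commands the pronoun but lies outside its binding domain — allowed.
— the villagers' associates: subject of the clause headed by 'admitted'; c-commands the pronoun but lies outside its binding domain — allowed.

the editors, the twins' neighbors, the villagers' associates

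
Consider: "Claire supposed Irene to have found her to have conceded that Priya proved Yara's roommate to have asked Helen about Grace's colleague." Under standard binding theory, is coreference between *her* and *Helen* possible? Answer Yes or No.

No

*Helen* is an R-expression; Principle C requires it to be free (not bound by any c-commanding expression).
— her: subject of the clause headed by 'conceded'; the pronoun c-commands the R-expression — coreference blocked (Principle C).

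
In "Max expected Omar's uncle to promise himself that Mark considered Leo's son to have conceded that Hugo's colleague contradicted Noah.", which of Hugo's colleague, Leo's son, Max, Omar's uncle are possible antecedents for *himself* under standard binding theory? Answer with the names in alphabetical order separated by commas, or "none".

Omar's uncle

*himself* is a reflexive; Principle A requires it to be bound within its binding domain — the clause headed by 'promise'.
— Hugo's colleague: subject of the clause headed by 'contradicted'; does not c-command the reflexive — cannot bind it (Principle A).
— Leo's son: subject of the clause headed by 'conceded'; does not c-command the reflexive — cannot bind it (Principle A).
— Max: subject of the matrix clause; c-commands the reflexive but lies outside its binding domain — cannot bind it (Principle A).
— Omar's uncle: subject of the clause headed by 'promise'; c-commands the reflexive within its binding domain — allowed (Principle A).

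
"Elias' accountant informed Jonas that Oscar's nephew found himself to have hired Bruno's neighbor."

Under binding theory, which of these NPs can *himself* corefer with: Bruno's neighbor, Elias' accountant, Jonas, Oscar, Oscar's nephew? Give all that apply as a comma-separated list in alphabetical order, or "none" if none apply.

*himself* is a reflexive; Principle A requires it to be bound within its binding domain — the clause headed by 'found'.
— Bruno's neighbor: object of the clause headed by 'hired'; does not c-command the reflexive — cannot bind it (Principle A).
— Elias' accountant: subject of the matrix clause; c-commands the reflexive but lies outside its binding domain — cannot bind it (Principle A).
— Jonas: object of the matrix clause; c-commands the reflexive but lies outside its binding domain — cannot bind it (Principle A).
— Oscar: possessor inside the subject DP of the clause headed by 'found'; does not c-command the reflexive — cannot bind it (Principle A).
— Oscar's nephew: subject of the clause headed by 'found'; c-commands the reflexive within its binding domain — allowed (Principle A).

Oscar's nephew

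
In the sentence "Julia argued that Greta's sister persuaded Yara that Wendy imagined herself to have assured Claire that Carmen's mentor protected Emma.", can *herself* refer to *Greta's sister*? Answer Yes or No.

*herself* is a reflexive; Principle A requires it to be bound within its binding domain — the clause headed by 'imagined'.
— Greta's sister: subject of the clause headed by 'persuaded'; c-commands the reflexive but lies outside its binding domain — cannot bind it (Principle A).

No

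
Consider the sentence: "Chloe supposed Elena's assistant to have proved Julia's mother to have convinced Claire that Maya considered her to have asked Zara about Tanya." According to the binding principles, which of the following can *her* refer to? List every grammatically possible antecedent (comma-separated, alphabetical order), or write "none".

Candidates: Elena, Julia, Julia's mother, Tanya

*her* is a pronoun; Principle B requires it to be free in its binding domain — the clause headed by 'considered'.
— Elena: possessor inside the subject DP of the clause headed by 'proved'; does not c-command the pronoun — Principle B does not apply; allowed.
— Julia: possessor inside the subject DP of the clause headed by 'convinced'; does not c-command the pronoun — Principle B does not apply; allowed.
— Julia's mother: subject of the clause headed by 'convinced'; c-commands the pronoun but lies outside its binding domain — allowed.
— Tanya: second object of the clause headed by 'asked'; is c-commanded by the pronoun; coreference would bind this R-expression — blocked (Principle C).

Elena, Julia, Julia's mother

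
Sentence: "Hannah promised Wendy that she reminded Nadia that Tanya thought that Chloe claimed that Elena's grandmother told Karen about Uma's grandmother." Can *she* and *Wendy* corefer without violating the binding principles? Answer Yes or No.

Yes

*Wendy* is an R-expression; Principle C requires it to be free (not bound by any c-commanding expression).
— she: subject of the clause headed by 'reminded'; the pronoun does not c-command the R-expression — coreference allowed.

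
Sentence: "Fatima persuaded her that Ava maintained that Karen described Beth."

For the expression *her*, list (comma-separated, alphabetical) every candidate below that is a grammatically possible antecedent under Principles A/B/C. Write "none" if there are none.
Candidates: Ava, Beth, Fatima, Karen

none

*her* is a pronoun; Principle B requires it to be free in its binding domain — the matrix clause.
— Ava: subject of the clause headed by 'maintained'; is c-commanded by the pronoun; coreference would bind this R-expression — blocked (Principle C).
— Beth: object of the clause headed by 'described'; is c-commanded by the pronoun; coreference would bind this R-expression — blocked (Principle C).
— Fatima: subject of the matrix clause; c-commands the pronoun within its binding domain — blocked (Principle B).
— Karen: subject of the clause headed by 'described'; is c-commanded by the pronoun; coreference would bind this R-expression — blocked (Principle C).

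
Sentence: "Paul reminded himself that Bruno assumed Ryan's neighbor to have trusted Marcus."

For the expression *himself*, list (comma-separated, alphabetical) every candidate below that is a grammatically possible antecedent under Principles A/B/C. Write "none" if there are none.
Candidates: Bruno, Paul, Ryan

*himself* is a reflexive; Principle A requires it to be bound within its binding domain — the matrix clause.
— Bruno: subject of the clause headed by 'assumed'; does not c-command the reflexive — cannot bind it (Principle A).
— Paul: subject of the matrix clause; c-commands the reflexive within its binding domain — allowed (Principle A).
— Ryan: possessor inside the subject DP of the clause headed by 'trusted'; does not c-command the reflexive — cannot bind it (Principle A).

Paul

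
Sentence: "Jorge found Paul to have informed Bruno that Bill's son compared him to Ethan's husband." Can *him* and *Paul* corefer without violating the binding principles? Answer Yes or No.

Yes

*Paul* is an R-expression; Principle C requires it to be free (not bound by any c-commanding expression).
— him: object of the clause headed by 'compared'; the pronoun does not c-command the R-expression — coreference allowed.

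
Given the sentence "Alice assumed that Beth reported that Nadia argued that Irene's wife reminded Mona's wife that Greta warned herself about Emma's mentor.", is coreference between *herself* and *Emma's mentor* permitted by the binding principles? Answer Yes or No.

No

*herself* is a reflexive; Principle A requires it to be bound within its binding domain — the clause headed by 'warned'.
— Emma's mentor: second object of the clause headed by 'warned'; does not c-command the reflexive — cannot bind it (Principle A).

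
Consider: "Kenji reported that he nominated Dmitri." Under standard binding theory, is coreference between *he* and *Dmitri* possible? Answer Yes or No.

*Dmitri* is an R-expression; Principle C requires it to be free (not bound by any c-commanding expression).
— he: subject of the clause headed by 'nominated'; the pronoun c-commands the R-expression — coreference blocked (Principle C).

No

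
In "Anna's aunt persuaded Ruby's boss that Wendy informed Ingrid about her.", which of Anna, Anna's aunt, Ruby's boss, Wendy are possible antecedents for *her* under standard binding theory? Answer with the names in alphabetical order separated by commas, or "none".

*her* is a pronoun; Principle B requires it to be free in its binding domain — the clause headed by 'informed'.
— Anna: possessor inside the subject DP of the matrix clause; does not c-command the pronoun — Principle B does not apply; allowed.
— Anna's aunt: subject of the matrix clause; c-commands the pronoun but lies outside its binding domain — allowed.
— Ruby's boss: object of the matrix clause; c-commands the pronoun but lies outside its binding domain — allowed.
— Wendy: subject of the clause headed by 'informed'; c-commands the pronoun within its binding domain — blocked (Principle B).

Anna, Anna's aunt, Ruby's boss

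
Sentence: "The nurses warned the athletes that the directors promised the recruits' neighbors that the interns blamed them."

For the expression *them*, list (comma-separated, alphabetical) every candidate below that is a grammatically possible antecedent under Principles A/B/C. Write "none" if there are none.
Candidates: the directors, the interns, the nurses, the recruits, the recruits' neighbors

the directors, the nurses, the recruits, the recruits' neighbors

*them* is a pronoun; Principle B requires it to be free in its binding domain — the clause headed by 'blamed'.
— the directors: subject of the clause headed by 'promised'; c-commands the pronoun but lies outside its binding domain — allowed.
— the interns: subject of the clause headed by 'blamed'; c-commands the pronoun within its binding domain — blocked (Principle B).
— the nurses: subject of the matrix clause; c-commands the pronoun but lies outside its binding domain — allowed.
— the recruits: possessor inside the object DP of the clause headed by 'promised'; does not c-command the pronoun — Principle B does not apply; allowed.
— the recruits' neighbors: object of the clause headed by 'promised'; c-commands the pronoun but lies outside its binding domain — allowed.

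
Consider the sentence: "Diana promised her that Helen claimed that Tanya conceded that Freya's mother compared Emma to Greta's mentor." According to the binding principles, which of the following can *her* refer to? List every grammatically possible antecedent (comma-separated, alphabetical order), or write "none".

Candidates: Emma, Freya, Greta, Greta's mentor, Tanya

*her* is a pronoun; Principle B requires it to be free in its binding domain — the matrix clause.
— Emma: object of the clause headed by 'compared'; is c-commanded by the pronoun; coreference would bind this R-expression — blocked (Principle C).
— Freya: possessor inside the subject DP of the clause headed by 'compared'; is c-commanded by the pronoun; coreference would bind this R-expression — blocked (Principle C).
— Greta: possessor inside the second object DP of the clause headed by 'compared'; is c-commanded by the pronoun; coreference would bind this R-expression — blocked (Principle C).
— Greta's mentor: second object of the clause headed by 'compared'; is c-commanded by the pronoun; coreference would bind this R-expression — blocked (Principle C).
— Tanya: subject of the clause headed by 'conceded'; is c-commanded by the pronoun; coreference would bind this R-expression — blocked (Principle C).

none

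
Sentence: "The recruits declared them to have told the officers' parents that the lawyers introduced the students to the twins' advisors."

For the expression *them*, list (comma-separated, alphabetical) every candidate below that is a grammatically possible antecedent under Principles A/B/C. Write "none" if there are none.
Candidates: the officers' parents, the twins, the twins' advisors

*them* is a pronoun; Principle B requires it to be free in its binding domain — the matrix clause.
— the officers' parents: object of the clause headed by 'told'; is c-commanded by the pronoun; coreference would bind this R-expression — blocked (Principle C).
— the twins: possessor inside the second object DP of the clause headed by 'introduced'; is c-commanded by the pronoun; coreference would bind this R-expression — blocked (Principle C).
— the twins' advisors: second object of the clause headed by 'introduced'; is c-commanded by the pronoun; coreference would bind this R-expression — blocked (Principle C).

none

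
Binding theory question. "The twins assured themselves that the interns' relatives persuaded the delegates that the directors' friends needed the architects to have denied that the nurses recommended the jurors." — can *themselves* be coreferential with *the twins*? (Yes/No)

Yes

*themselves* is a reflexive; Principle A requires it to be bound within its binding domain — the matrix clause.
— the twins: subject of the matrix clause; c-commands the reflexive within its binding domain — allowed (Principle A).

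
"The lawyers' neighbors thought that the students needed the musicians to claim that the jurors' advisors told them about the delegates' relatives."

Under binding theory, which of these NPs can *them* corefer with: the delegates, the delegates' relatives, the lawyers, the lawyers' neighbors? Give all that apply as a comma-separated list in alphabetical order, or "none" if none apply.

the lawyers, the lawyers' neighbors

*them* is a pronoun; Principle B requires it to be free in its binding domain — the clause headed by 'told'.
— the delegates: possessor inside the second object DP of the clause headed by 'told'; is c-commanded by the pronoun; coreference would bind this R-expression — blocked (Principle C).
— the delegates' relatives: second object of the clause headed by 'told'; is c-commanded by the pronoun; coreference would bind this R-expression — blocked (Principle C).
— the lawyers: possessor inside the subject DP of the matrix clause; does not c-command the pronoun — Principle B does not apply; allowed.
— the lawyers' neighbors: subject of the matrix clause; c-commands the pronoun but lies outside its binding domain — allowed.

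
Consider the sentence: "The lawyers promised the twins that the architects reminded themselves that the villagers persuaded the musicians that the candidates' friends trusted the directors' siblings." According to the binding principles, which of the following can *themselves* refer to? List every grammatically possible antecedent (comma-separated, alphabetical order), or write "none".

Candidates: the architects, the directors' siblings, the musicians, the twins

the architects

*themselves* is a reflexive; Principle A requires it to be bound within its binding domain — the clause headed by 'reminded'.
— the architects: subject of the clause headed by 'reminded'; c-commands the reflexive within its binding domain — allowed (Principle A).
— the directors' siblings: object of the clause headed by 'trusted'; does not c-command the reflexive — cannot bind it (Principle A).
— the musicians: object of the clause headed by 'persuaded'; does not c-command the reflexive — cannot bind it (Principle A).
— the twins: object of the matrix clause; c-commands the reflexive but lies outside its binding domain — cannot bind it (Principle A).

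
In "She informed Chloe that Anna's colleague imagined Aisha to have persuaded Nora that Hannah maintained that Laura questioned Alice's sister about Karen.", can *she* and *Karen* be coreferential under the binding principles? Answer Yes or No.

*Karen* is an R-expression; Principle C requires it to be free (not bound by any c-commanding expression).
— she: subject of the matrix clause; the pronoun c-commands the R-expression — coreference blocked (Principle C).

No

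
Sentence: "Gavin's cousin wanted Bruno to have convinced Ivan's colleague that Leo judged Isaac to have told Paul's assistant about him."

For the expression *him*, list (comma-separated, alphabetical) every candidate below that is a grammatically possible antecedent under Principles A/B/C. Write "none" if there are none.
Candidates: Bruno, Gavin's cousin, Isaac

*him* is a pronoun; Principle B requires it to be free in its binding domain — the clause headed by 'told'.
— Bruno: subject of the clause headed by 'convinced'; c-commands the pronoun but lies outside its binding domain — allowed.
— Gavin's cousin: subject of the matrix clause; c-commands the pronoun but lies outside its binding domain — allowed.
— Isaac: subject of the clause headed by 'told'; c-commands the pronoun within its binding domain — blocked (Principle B).

Bruno, Gavin's cousin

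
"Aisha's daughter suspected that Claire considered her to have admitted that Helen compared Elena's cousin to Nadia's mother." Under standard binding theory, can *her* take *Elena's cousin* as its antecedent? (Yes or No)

*her* is a pronoun; Principle B requires it to be free in its binding domain — the clause headed by 'considered'.
— Elena's cousin: object of the clause headed by 'compared'; is c-commanded by the pronoun; coreference would bind this R-expression — blocked (Principle C).

No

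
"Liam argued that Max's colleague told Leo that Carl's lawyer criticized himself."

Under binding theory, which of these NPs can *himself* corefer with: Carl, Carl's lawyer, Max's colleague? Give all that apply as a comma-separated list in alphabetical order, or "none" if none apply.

Carl's lawyer

*himself* is a reflexive; Principle A requires it to be bound within its binding domain — the clause headed by 'criticized'.
— Carl: possessor inside the subject DP of the clause headed by 'criticized'; does not c-command the reflexive — cannot bind it (Principle A).
— Carl's lawyer: subject of the clause headed by 'criticized'; c-commands the reflexive within its binding domain — allowed (Principle A).
— Max's colleague: subject of the clause headed by 'told'; c-commands the reflexive but lies outside its binding domain — cannot bind it (Principle A).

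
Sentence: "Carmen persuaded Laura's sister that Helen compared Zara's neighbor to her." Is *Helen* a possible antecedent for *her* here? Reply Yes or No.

No

*her* is a pronoun; Principle B requires it to be free in its binding domain — the clause headed by 'compared'.
— Helen: subject of the clause headed by 'compared'; c-commands the pronoun within its binding domain — blocked (Principle B).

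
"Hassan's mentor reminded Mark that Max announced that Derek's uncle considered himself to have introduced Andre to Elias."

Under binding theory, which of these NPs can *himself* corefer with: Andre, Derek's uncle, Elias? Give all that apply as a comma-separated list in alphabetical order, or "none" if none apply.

*himself* is a reflexive; Principle A requires it to be bound within its binding domain — the clause headed by 'considered'.
— Andre: object of the clause headed by 'introduced'; does not c-command the reflexive — cannot bind it (Principle A).
— Derek's uncle: subject of the clause headed by 'considered'; c-commands the reflexive within its binding domain — allowed (Principle A).
— Elias: second object of the clause headed by 'introduced'; does not c-command the reflexive — cannot bind it (Principle A).

Derek's uncle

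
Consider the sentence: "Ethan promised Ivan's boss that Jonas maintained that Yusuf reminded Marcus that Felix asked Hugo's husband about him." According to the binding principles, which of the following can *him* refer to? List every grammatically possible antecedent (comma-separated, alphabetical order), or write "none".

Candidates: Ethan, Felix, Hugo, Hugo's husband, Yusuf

Ethan, Hugo, Yusuf

*him* is a pronoun; Principle B requires it to be free in its binding domain — the clause headed by 'asked'.
— Ethan: subject of the matrix clause; c-commands the pronoun but lies outside its binding domain — allowed.
— Felix: subject of the clause headed by 'asked'; c-commands the pronoun within its binding domain — blocked (Principle B).
— Hugo: possessor inside the object DP of the clause headed by 'asked'; does not c-command the pronoun — Principle B does not apply; allowed.
— Hugo's husband: object of the clause headed by 'asked'; c-commands the pronoun within its binding domain — blocked (Principle B).
— Yusuf: subject of the clause headed by 'reminded'; c-commands the pronoun but lies outside its binding domain — allowed.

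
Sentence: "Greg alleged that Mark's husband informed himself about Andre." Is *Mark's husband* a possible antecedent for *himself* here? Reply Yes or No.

Yes

*himself* is a reflexive; Principle A requires it to be bound within its binding domain — the clause headed by 'informed'.
— Mark's husband: subject of the clause headed by 'informed'; c-commands the reflexive within its binding domain — allowed (Principle A).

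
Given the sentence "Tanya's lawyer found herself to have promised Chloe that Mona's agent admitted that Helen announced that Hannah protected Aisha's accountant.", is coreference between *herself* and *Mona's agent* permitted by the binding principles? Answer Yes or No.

*herself* is a reflexive; Principle A requires it to be bound within its binding domain — the matrix clause.
— Mona's agent: subject of the clause headed by 'admitted'; does not c-command the reflexive — cannot bind it (Principle A).

No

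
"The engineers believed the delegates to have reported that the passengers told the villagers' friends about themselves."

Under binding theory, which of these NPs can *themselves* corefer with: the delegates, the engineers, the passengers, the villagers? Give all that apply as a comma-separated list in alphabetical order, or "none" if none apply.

the passengers

*themselves* is a reflexive; Principle A requires it to be bound within its binding domain — the clause headed by 'told'.
— the delegates: subject of the clause headed by 'reported'; c-commands the reflexive but lies outside its binding domain — cannot bind it (Principle A).
— the engineers: subject of the matrix clause; c-commands the reflexive but lies outside its binding domain — cannot bind it (Principle A).
— the passengers: subject of the clause headed by 'told'; c-commands the reflexive within its binding domain — allowed (Principle A).
— the villagers: possessor inside the object DP of the clause headed by 'told'; does not c-command the reflexive — cannot bind it (Principle A).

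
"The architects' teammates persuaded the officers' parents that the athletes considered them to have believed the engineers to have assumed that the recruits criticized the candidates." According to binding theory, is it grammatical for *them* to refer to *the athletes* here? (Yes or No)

*the athletes* is an R-expression; Principle C requires it to be free (not bound by any c-commanding expression).
— them: subject of the clause headed by 'believed'; the R-expression locally c-commands the pronoun — coreference blocked (Principle B on the pronoun).

No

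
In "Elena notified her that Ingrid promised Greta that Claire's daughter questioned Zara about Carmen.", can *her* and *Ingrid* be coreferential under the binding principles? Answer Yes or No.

*Ingrid* is an R-expression; Principle C requires it to be free (not bound by any c-commanding expression).
— her: object of the matrix clause; the pronoun c-commands the R-expression — coreference blocked (Principle C).

No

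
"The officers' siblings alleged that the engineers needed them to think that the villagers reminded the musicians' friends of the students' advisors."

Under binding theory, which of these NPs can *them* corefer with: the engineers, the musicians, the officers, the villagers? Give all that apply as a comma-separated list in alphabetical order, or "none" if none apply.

*them* is a pronoun; Principle B requires it to be free in its binding domain — the clause headed by 'needed'.
— the engineers: subject of the clause headed by 'needed'; c-commands the pronoun within its binding domain — blocked (Principle B).
— the musicians: possessor inside the object DP of the clause headed by 'reminded'; is c-commanded by the pronoun; coreference would bind this R-expression — blocked (Principle C).
— the officers: possessor inside the subject DP of the matrix clause; does not c-command the pronoun — Principle B does not apply; allowed.
— the villagers: subject of the clause headed by 'reminded'; is c-commanded by the pronoun; coreference would bind this R-expression — blocked (Principle C).

the officers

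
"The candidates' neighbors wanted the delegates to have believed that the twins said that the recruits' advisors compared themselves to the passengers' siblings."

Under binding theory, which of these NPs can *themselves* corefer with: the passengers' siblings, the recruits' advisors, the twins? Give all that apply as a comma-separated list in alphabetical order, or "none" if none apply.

*themselves* is a reflexive; Principle A requires it to be bound within its binding domain — the clause headed by 'compared'.
— the passengers' siblings: second object of the clause headed by 'compared'; does not c-command the reflexive — cannot bind it (Principle A).
— the recruits' advisors: subject of the clause headed by 'compared'; c-commands the reflexive within its binding domain — allowed (Principle A).
— the twins: subject of the clause headed by 'said'; c-commands the reflexive but lies outside its binding domain — cannot bind it (Principle A).

the recruits' advisors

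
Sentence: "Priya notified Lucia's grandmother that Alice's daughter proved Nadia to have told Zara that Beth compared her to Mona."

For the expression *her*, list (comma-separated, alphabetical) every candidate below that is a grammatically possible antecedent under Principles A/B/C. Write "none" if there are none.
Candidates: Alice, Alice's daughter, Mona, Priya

Alice, Alice's daughter, Priya

*her* is a pronoun; Principle B requires it to be free in its binding domain — the clause headed by 'compared'.
— Alice: possessor inside the subject DP of the clause headed by 'proved'; does not c-command the pronoun — Principle B does not apply; allowed.
— Alice's daughter: subject of the clause headed by 'proved'; c-commands the pronoun but lies outside its binding domain — allowed.
— Mona: second object of the clause headed by 'compared'; is c-commanded by the pronoun; coreference would bind this R-expression — blocked (Principle C).
— Priya: subject of the matrix clause; c-commands the pronoun but lies outside its binding domain — allowed.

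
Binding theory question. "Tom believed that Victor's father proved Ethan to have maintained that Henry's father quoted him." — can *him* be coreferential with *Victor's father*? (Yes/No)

*him* is a pronoun; Principle B requires it to be free in its binding domain — the clause headed by 'quoted'.
— Victor's father: subject of the clause headed by 'proved'; c-commands the pronoun but lies outside its binding domain — allowed.

Yes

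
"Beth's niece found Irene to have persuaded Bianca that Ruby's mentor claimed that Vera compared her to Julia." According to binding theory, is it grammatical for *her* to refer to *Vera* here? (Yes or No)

No

*Vera* is an R-expression; Principle C requires it to be free (not bound by any c-commanding expression).
— her: object of the clause headed by 'compared'; the R-expression locally c-commands the pronoun — coreference blocked (Principle B on the pronoun).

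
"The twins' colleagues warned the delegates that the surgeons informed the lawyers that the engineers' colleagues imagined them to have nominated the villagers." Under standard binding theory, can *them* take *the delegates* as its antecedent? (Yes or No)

*them* is a pronoun; Principle B requires it to be free in its binding domain — the clause headed by 'imagined'.
— the delegates: object of the matrix clause; c-commands the pronoun but lies outside its binding domain — allowed.

Yes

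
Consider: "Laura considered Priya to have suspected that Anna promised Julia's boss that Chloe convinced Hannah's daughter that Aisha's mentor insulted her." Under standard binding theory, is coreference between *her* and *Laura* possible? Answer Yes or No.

Yes

*Laura* is an R-expression; Principle C requires it to be free (not bound by any c-commanding expression).
— her: object of the clause headed by 'insulted'; the pronoun does not c-command the R-expression — coreference allowed.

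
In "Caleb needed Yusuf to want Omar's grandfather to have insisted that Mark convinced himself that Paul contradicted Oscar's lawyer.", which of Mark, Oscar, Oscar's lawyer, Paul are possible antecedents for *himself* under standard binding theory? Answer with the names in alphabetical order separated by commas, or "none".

Mark

*himself* is a reflexive; Principle A requires it to be bound within its binding domain — the clause headed by 'convinced'.
— Mark: subject of the clause headed by 'convinced'; c-commands the reflexive within its binding domain — allowed (Principle A).
— Oscar: possessor inside the object DP of the clause headed by 'contradicted'; does not c-command the reflexive — cannot bind it (Principle A).
— Oscar's lawyer: object of the clause headed by 'contradicted'; does not c-command the reflexive — cannot bind it (Principle A).
— Paul: subject of the clause headed by 'contradicted'; does not c-command the reflexive — cannot bind it (Principle A).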